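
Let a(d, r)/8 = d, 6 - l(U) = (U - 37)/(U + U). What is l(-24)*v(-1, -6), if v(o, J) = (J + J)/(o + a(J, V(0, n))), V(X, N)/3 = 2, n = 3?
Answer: 227/196 ≈ 1.1582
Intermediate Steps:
l(U) = 6 - (-37 + U)/(2*U) (l(U) = 6 - (U - 37)/(U + U) = 6 - (-37 + U)/(2*U))
V(X, N) = 6 (V(X, N) = 3*2 = 6)
a(d, r) = 8*d
v(o, J) = 2*J/(o + 8*J) (v(o, J) = (J + J)/(o + 8*J) = (2*J)/(o + 8*J) = 2*J/(o + 8*J))
l(-24)*v(-1, -6) = ((½)*(37 + 11*(-24))/(-24))*(2*(-6)/(-1 + 8*(-6))) = ((½)*(-1/24)*(37 - 264))*(2*(-6)/(-1 - 48)) = ((½)*(-1/24)*(-227))*(2*(-6)/(-49)) = 227*(2*(-6)*(-1/49))/48 = (227/48)*(12/49) = 227/196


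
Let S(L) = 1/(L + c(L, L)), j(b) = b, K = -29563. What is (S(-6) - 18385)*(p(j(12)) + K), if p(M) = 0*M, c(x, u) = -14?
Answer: 10870344663/20 ≈ 5.4352e+8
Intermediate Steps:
S(L) = 1/(-14 + L) (S(L) = 1/(L - 14) = 1/(-14 + L))
p(M) = 0
(S(-6) - 18385)*(p(j(12)) + K) = (1/(-14 - 6) - 18385)*(0 - 29563) = (1/(-20) - 18385)*(-29563) = (-1/20 - 18385)*(-29563) = -367701/20*(-29563) = 10870344663/20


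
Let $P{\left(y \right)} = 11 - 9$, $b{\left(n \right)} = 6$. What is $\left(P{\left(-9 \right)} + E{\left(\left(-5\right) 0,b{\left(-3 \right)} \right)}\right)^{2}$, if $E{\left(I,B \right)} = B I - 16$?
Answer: $196$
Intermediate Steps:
$P{\left(y \right)} = 2$ ($P{\left(y \right)} = 11 - 9 = 2$)
$E{\left(I,B \right)} = -16 + B I$
$\left(P{\left(-9 \right)} + E{\left(\left(-5\right) 0,b{\left(-3 \right)} \right)}\right)^{2} = \left(2 - \left(16 - 6 \left(\left(-5\right) 0\right)\right)\right)^{2} = \left(2 + \left(-16 + 6 \cdot 0\right)\right)^{2} = \left(2 + \left(-16 + 0\right)\right)^{2} = \left(2 - 16\right)^{2} = \left(-14\right)^{2} = 196$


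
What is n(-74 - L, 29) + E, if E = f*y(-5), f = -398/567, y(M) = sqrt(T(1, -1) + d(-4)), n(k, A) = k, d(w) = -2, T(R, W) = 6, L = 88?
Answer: -92650/567 ≈ -163.40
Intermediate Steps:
y(M) = 2 (y(M) = sqrt(6 - 2) = sqrt(4) = 2)
f = -398/567 (f = -398*1/567 = -398/567 ≈ -0.70194)
E = -796/567 (E = -398/567*2 = -796/567 ≈ -1.4039)
n(-74 - L, 29) + E = (-74 - 1*88) - 796/567 = (-74 - 88) - 796/567 = -162 - 796/567 = -92650/567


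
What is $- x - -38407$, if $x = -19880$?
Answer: $58287$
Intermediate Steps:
$- x - -38407 = \left(-1\right) \left(-19880\right) - -38407 = 19880 + 38407 = 58287$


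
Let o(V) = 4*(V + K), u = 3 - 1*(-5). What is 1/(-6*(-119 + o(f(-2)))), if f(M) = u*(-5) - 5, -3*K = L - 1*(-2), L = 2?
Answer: 1/1826 ≈ 0.00054764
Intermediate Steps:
u = 8 (u = 3 + 5 = 8)
K = -4/3 (K = -(2 - 1*(-2))/3 = -(2 + 2)/3 = -⅓*4 = -4/3 ≈ -1.3333)
f(M) = -45 (f(M) = 8*(-5) - 5 = -40 - 5 = -45)
o(V) = -16/3 + 4*V (o(V) = 4*(V - 4/3) = 4*(-4/3 + V) = -16/3 + 4*V)
1/(-6*(-119 + o(f(-2)))) = 1/(-6*(-119 + (-16/3 + 4*(-45)))) = 1/(-6*(-119 + (-16/3 - 180))) = 1/(-6*(-119 - 556/3)) = 1/(-6*(-913/3)) = 1/1826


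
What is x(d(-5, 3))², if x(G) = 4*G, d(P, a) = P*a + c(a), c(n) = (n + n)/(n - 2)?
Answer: 1296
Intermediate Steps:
c(n) = 2*n/(-2 + n) (c(n) = (2*n)/(-2 + n) = 2*n/(-2 + n))
d(P, a) = P*a + 2*a/(-2 + a)
x(d(-5, 3))² = (4*(3*(2 - 5*(-2 + 3))/(-2 + 3)))² = (4*(3*(2 - 5*1)/1))² = (4*(3*1*(2 - 5)))² = (4*(3*1*(-3)))² = (4*(-9))² = (-36)² = 1296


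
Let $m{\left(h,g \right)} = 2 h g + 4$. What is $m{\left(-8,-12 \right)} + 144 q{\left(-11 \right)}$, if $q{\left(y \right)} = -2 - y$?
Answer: $1492$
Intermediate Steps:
$m{\left(h,g \right)} = 4 + 2 g h$ ($m{\left(h,g \right)} = 2 g h + 4 = 4 + 2 g h$)
$m{\left(-8,-12 \right)} + 144 q{\left(-11 \right)} = \left(4 + 2 \left(-12\right) \left(-8\right)\right) + 144 \left(-2 - -11\right) = \left(4 + 192\right) + 144 \left(-2 + 11\right) = 196 + 144 \cdot 9 = 196 + 1296 = 1492$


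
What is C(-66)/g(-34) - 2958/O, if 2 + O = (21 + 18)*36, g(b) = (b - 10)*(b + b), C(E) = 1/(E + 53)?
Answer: -57527885/27266096 ≈ -2.1099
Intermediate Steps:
C(E) = 1/(53 + E)
g(b) = 2*b*(-10 + b) (g(b) = (-10 + b)*(2*b) = 2*b*(-10 + b))
O = 1402 (O = -2 + (21 + 18)*36 = -2 + 39*36 = -2 + 1404 = 1402)
C(-66)/g(-34) - 2958/O = 1/((53 - 66)*((2*(-34)*(-10 - 34)))) - 2958/1402 = 1/((-13)*((2*(-34)*(-44)))) - 2958*1/1402 = -1/13/2992 - 1479/701 = -1/13*1/2992 - 1479/701 = -1/38896 - 1479/701 = -57527885/27266096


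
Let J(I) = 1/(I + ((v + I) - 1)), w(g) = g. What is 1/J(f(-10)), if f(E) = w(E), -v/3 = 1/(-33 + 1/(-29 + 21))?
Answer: -5541/265 ≈ -20.909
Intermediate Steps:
v = 24/265 (v = -3/(-33 + 1/(-29 + 21)) = -3/(-33 + 1/(-8)) = -3/(-33 - 1/8) = -3/(-265/8) = -3*(-8/265) = 24/265 ≈ 0.090566)
f(E) = E
J(I) = 1/(-241/265 + 2*I) (J(I) = 1/(I + ((24/265 + I) - 1)) = 1/(I + (-241/265 + I)) = 1/(-241/265 + 2*I))
1/J(f(-10)) = 1/(265/(-241 + 530*(-10))) = 1/(265/(-241 - 5300)) = 1/(265/(-5541)) = 1/(265*(-1/5541)) = 1/(-265/5541) = -5541/265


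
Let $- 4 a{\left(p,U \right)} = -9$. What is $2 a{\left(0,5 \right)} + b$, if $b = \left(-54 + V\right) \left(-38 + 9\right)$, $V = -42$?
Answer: $\frac{5577}{2} \approx 2788.5$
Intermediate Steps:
$a{\left(p,U \right)} = \frac{9}{4}$ ($a{\left(p,U \right)} = \left(- \frac{1}{4}\right) \left(-9\right) = \frac{9}{4}$)
$b = 2784$ ($b = \left(-54 - 42\right) \left(-38 + 9\right) = \left(-96\right) \left(-29\right) = 2784$)
$2 a{\left(0,5 \right)} + b = 2 \cdot \frac{9}{4} + 2784 = \frac{9}{2} + 2784 = \frac{5577}{2}$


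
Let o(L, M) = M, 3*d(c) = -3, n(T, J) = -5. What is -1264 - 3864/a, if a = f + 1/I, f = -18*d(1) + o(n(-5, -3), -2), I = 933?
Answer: -22475368/14929 ≈ -1505.5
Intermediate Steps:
d(c) = -1 (d(c) = (⅓)*(-3) = -1)
f = 16 (f = -18*(-1) - 2 = 18 - 2 = 16)
a = 14929/933 (a = 16 + 1/933 = 14929/933 ≈ 16.001)
-1264 - 3864/a = -1264 - 3864/14929/933 = -1264 - 3864*933/14929 = -1264 - 1*3605112/14929 = -1264 - 3605112/14929 = -22475368/14929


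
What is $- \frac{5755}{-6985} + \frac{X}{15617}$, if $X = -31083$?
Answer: $- \frac{25447784}{21816949} \approx -1.1664$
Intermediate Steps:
$- \frac{5755}{-6985} + \frac{X}{15617} = - \frac{5755}{-6985} - \frac{31083}{15617} = \left(-5755\right) \left(- \frac{1}{6985}\right) - \frac{31083}{15617} = \frac{1151}{1397} - \frac{31083}{15617} = - \frac{25447784}{21816949}$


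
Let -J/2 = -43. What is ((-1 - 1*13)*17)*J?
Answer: -20468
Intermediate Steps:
J = 86 (J = -2*(-43) = 86)
((-1 - 1*13)*17)*J = ((-1 - 1*13)*17)*86 = ((-1 - 13)*17)*86 = -14*17*86 = -238*86 = -20468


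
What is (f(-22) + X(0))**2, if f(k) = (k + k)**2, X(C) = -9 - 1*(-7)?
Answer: 3740356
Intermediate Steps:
X(C) = -2 (X(C) = -9 + 7 = -2)
f(k) = 4*k**2 (f(k) = (2*k)**2 = 4*k**2)
(f(-22) + X(0))**2 = (4*(-22)**2 - 2)**2 = (4*484 - 2)**2 = (1936 - 2)**2 = 1934**2 = 3740356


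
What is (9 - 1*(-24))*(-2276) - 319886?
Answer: -394994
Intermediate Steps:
(9 - 1*(-24))*(-2276) - 319886 = (9 + 24)*(-2276) - 319886 = 33*(-2276) - 319886 = -75108 - 319886 = -394994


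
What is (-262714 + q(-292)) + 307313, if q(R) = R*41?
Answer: 32627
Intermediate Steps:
q(R) = 41*R
(-262714 + q(-292)) + 307313 = (-262714 + 41*(-292)) + 307313 = (-262714 - 11972) + 307313 = -274686 + 307313 = 32627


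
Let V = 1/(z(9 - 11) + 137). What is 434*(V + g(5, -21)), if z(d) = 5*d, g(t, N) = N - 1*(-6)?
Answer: -826336/127 ≈ -6506.6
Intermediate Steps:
g(t, N) = 6 + N (g(t, N) = N + 6 = 6 + N)
V = 1/127 (V = 1/(5*(9 - 11) + 137) = 1/(5*(-2) + 137) = 1/(-10 + 137) = 1/127 ≈ 0.0078740)
434*(V + g(5, -21)) = 434*(1/127 + (6 - 21)) = 434*(1/127 - 15) = 434*(-1904/127) = -826336/127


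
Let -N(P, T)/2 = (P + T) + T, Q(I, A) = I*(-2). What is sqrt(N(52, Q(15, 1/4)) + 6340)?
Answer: 2*sqrt(1589) ≈ 79.724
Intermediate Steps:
Q(I, A) = -2*I
N(P, T) = -4*T - 2*P (N(P, T) = -2*((P + T) + T) = -2*(P + 2*T) = -4*T - 2*P)
sqrt(N(52, Q(15, 1/4)) + 6340) = sqrt((-(-8)*15 - 2*52) + 6340) = sqrt((-4*(-30) - 104) + 6340) = sqrt((120 - 104) + 6340) = sqrt(16 + 6340) = sqrt(6356) = 2*sqrt(1589)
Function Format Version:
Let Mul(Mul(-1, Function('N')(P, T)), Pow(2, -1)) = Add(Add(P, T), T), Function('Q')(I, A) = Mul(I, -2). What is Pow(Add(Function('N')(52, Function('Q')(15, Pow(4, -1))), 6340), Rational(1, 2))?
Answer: Mul(2, Pow(1589, Rational(1, 2))) ≈ 79.724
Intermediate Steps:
Function('Q')(I, A) = Mul(-2, I)
Function('N')(P, T) = Add(Mul(-4, T), Mul(-2, P)) (Function('N')(P, T) = Mul(-2, Add(Add(P, T), T)) = Mul(-2, Add(P, Mul(2, T))) = Add(Mul(-4, T), Mul(-2, P)))
Pow(Add(Function('N')(52, Function('Q')(15, Pow(4, -1))), 6340), Rational(1, 2)) = Pow(Add(Add(Mul(-4, Mul(-2, 15)), Mul(-2, 52)), 6340), Rational(1, 2)) = Pow(Add(Add(Mul(-4, -30), -104), 6340), Rational(1, 2)) = Pow(Add(Add(120, -104), 6340), Rational(1, 2)) = Pow(Add(16, 6340), Rational(1, 2)) = Pow(6356, Rational(1, 2)) = Mul(2, Pow(1589, Rational(1, 2)))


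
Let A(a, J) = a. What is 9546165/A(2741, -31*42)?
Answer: 9546165/2741 ≈ 3482.7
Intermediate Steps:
9546165/A(2741, -31*42) = 9546165/2741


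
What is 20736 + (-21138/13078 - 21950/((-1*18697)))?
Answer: 195009439165/9404591 ≈ 20736.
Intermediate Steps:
20736 + (-21138/13078 - 21950/((-1*18697))) = 20736 + (-21138*1/13078 - 21950/(-18697)) = 20736 + (-813/503 - 21950*(-1/18697)) = 20736 + (-813/503 + 21950/18697) = 20736 - 4159811/9404591 = 195009439165/9404591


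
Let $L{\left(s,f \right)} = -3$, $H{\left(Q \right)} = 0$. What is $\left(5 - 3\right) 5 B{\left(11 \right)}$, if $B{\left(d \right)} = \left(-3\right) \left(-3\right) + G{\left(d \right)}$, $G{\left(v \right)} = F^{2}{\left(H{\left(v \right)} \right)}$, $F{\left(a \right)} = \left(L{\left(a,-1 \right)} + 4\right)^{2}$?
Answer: $100$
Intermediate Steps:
$F{\left(a \right)} = 1$ ($F{\left(a \right)} = \left(-3 + 4\right)^{2} = 1^{2} = 1$)
$G{\left(v \right)} = 1$ ($G{\left(v \right)} = 1^{2} = 1$)
$B{\left(d \right)} = 10$ ($B{\left(d \right)} = \left(-3\right) \left(-3\right) + 1 = 9 + 1 = 10$)
$\left(5 - 3\right) 5 B{\left(11 \right)} = \left(5 - 3\right) 5 \cdot 10 = 2 \cdot 5 \cdot 10 = 10 \cdot 10 = 100$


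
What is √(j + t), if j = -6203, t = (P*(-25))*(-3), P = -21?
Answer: I*√7778 ≈ 88.193*I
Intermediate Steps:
t = -1575 (t = -21*(-25)*(-3) = 525*(-3) = -1575)
√(j + t) = √(-6203 - 1575) = √(-7778) = I*√7778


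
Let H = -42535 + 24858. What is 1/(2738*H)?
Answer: -1/48399626 ≈ -2.0661e-8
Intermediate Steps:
H = -17677
1/(2738*H) = 1/(2738*(-17677)) = (1/2738)*(-1/17677) = -1/48399626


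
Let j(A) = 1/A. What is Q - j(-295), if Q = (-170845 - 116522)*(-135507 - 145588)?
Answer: 23829340925176/295 ≈ 8.0777e+10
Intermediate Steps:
Q = 80777426865 (Q = -287367*(-281095) = 80777426865)
Q - j(-295) = 80777426865 - 1/(-295) = 80777426865 - 1*(-1/295) = 80777426865 + 1/295 = 23829340925176/295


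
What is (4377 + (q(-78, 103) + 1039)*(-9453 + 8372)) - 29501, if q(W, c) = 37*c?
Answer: -5267974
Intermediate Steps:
(4377 + (q(-78, 103) + 1039)*(-9453 + 8372)) - 29501 = (4377 + (37*103 + 1039)*(-9453 + 8372)) - 29501 = (4377 + (3811 + 1039)*(-1081)) - 29501 = (4377 + 4850*(-1081)) - 29501 = (4377 - 5242850) - 29501 = -5238473 - 29501 = -5267974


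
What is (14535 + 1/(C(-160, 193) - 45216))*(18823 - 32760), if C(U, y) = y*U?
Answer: -15415093538383/76096 ≈ -2.0257e+8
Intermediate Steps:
C(U, y) = U*y
(14535 + 1/(C(-160, 193) - 45216))*(18823 - 32760) = (14535 + 1/(-160*193 - 45216))*(18823 - 32760) = (14535 + 1/(-30880 - 45216))*(-13937) = (14535 + 1/(-76096))*(-13937) = (14535 - 1/76096)*(-13937) = (1106055359/76096)*(-13937) = -15415093538383/76096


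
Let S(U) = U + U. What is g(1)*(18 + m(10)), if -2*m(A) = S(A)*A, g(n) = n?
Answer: -82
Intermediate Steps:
S(U) = 2*U
m(A) = -A² (m(A) = -2*A*A/2 = -A²)
g(1)*(18 + m(10)) = 1*(18 - 1*10²) = 1*(18 - 1*100) = 1*(18 - 100) = 1*(-82) = -82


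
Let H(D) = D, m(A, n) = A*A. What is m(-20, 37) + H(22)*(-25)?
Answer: -150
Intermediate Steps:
m(A, n) = A²
m(-20, 37) + H(22)*(-25) = (-20)² + 22*(-25) = 400 - 550 = -150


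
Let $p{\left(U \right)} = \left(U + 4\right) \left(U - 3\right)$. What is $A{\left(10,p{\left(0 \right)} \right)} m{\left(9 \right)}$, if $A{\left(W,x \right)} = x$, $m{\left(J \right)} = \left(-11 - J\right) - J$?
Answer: $348$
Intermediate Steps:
$p{\left(U \right)} = \left(-3 + U\right) \left(4 + U\right)$ ($p{\left(U \right)} = \left(4 + U\right) \left(-3 + U\right) = \left(-3 + U\right) \left(4 + U\right)$)
$m{\left(J \right)} = -11 - 2 J$
$A{\left(10,p{\left(0 \right)} \right)} m{\left(9 \right)} = \left(-12 + 0 + 0^{2}\right) \left(-11 - 18\right) = \left(-12 + 0 + 0\right) \left(-11 - 18\right) = \left(-12\right) \left(-29\right) = 348$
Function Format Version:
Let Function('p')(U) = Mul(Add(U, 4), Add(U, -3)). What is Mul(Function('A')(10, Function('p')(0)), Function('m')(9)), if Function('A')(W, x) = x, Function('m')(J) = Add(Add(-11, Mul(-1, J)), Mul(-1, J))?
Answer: 348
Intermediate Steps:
Function('p')(U) = Mul(Add(-3, U), Add(4, U)) (Function('p')(U) = Mul(Add(4, U), Add(-3, U)) = Mul(Add(-3, U), Add(4, U)))
Function('m')(J) = Add(-11, Mul(-2, J))
Mul(Function('A')(10, Function('p')(0)), Function('m')(9)) = Mul(Add(-12, 0, Pow(0, 2)), Add(-11, Mul(-2, 9))) = Mul(Add(-12, 0, 0), Add(-11, -18)) = Mul(-12, -29) = 348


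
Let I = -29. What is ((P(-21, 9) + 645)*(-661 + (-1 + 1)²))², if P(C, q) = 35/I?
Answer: 152297072356900/841 ≈ 1.8109e+11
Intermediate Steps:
P(C, q) = -35/29 (P(C, q) = 35/(-29) = 35*(-1/29) = -35/29)
((P(-21, 9) + 645)*(-661 + (-1 + 1)²))² = ((-35/29 + 645)*(-661 + (-1 + 1)²))² = (18670*(-661 + 0²)/29)² = (18670*(-661 + 0)/29)² = ((18670/29)*(-661))² = (-12340870/29)² = 152297072356900/841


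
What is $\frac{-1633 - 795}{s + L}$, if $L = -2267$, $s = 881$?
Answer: $\frac{1214}{693} \approx 1.7518$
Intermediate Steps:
$\frac{-1633 - 795}{s + L} = \frac{-1633 - 795}{881 - 2267} = - \frac{2428}{-1386} = \left(-2428\right) \left(- \frac{1}{1386}\right) = \frac{1214}{693}$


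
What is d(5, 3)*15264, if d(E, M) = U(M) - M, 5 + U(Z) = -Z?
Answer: -167904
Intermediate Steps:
U(Z) = -5 - Z
d(E, M) = -5 - 2*M (d(E, M) = (-5 - M) - M = -5 - 2*M)
d(5, 3)*15264 = (-5 - 2*3)*15264 = (-5 - 6)*15264 = -11*15264 = -167904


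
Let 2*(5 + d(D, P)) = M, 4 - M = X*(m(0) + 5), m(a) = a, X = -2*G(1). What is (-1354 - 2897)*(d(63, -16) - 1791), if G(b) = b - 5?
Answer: 7711314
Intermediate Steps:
G(b) = -5 + b
X = 8 (X = -2*(-5 + 1) = -2*(-4) = 8)
M = -36 (M = 4 - 8*(0 + 5) = 4 - 8*5 = 4 - 1*40 = 4 - 40 = -36)
d(D, P) = -23 (d(D, P) = -5 + (½)*(-36) = -5 - 18 = -23)
(-1354 - 2897)*(d(63, -16) - 1791) = (-1354 - 2897)*(-23 - 1791) = -4251*(-1814) = 7711314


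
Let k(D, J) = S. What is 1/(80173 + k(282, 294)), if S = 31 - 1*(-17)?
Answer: 1/80221 ≈ 1.2466e-5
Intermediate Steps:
S = 48 (S = 31 + 17 = 48)
k(D, J) = 48
1/(80173 + k(282, 294)) = 1/(80173 + 48) = 1/80221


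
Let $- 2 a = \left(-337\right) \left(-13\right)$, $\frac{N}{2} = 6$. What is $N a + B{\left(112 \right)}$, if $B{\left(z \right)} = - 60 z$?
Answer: $-33006$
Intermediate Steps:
$N = 12$ ($N = 2 \cdot 6 = 12$)
$a = - \frac{4381}{2}$ ($a = - \frac{\left(-337\right) \left(-13\right)}{2} = \left(- \frac{1}{2}\right) 4381 = - \frac{4381}{2} \approx -2190.5$)
$N a + B{\left(112 \right)} = 12 \left(- \frac{4381}{2}\right) - 6720 = -26286 - 6720 = -33006$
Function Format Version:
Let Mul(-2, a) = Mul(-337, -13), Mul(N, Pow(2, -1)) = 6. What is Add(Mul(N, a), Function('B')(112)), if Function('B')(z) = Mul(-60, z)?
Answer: -33006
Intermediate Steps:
N = 12 (N = Mul(2, 6) = 12)
a = Rational(-4381, 2) (a = Mul(Rational(-1, 2), Mul(-337, -13)) = Mul(Rational(-1, 2), 4381) = Rational(-4381, 2) ≈ -2190.5)
Add(Mul(N, a), Function('B')(112)) = Add(Mul(12, Rational(-4381, 2)), Mul(-60, 112)) = Add(-26286, -6720) = -33006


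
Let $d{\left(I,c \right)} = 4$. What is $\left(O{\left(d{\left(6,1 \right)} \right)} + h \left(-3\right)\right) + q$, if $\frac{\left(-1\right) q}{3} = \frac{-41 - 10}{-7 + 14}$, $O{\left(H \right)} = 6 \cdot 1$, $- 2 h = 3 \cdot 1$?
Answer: $\frac{453}{14} \approx 32.357$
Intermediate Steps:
$h = - \frac{3}{2}$ ($h = - \frac{3 \cdot 1}{2} = \left(- \frac{1}{2}\right) 3 = - \frac{3}{2} \approx -1.5$)
$O{\left(H \right)} = 6$
$q = \frac{153}{7}$ ($q = - 3 \frac{-41 - 10}{-7 + 14} = - 3 \frac{-41 - 10}{7} = - 3 \cdot \frac{1}{7} \left(-51\right) = \left(-3\right) \left(- \frac{51}{7}\right) = \frac{153}{7} \approx 21.857$)
$\left(O{\left(d{\left(6,1 \right)} \right)} + h \left(-3\right)\right) + q = \left(6 - - \frac{9}{2}\right) + \frac{153}{7} = \left(6 + \frac{9}{2}\right) + \frac{153}{7} = \frac{21}{2} + \frac{153}{7} = \frac{453}{14}$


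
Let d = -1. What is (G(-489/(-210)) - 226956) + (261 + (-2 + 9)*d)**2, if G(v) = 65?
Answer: -162375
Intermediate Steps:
(G(-489/(-210)) - 226956) + (261 + (-2 + 9)*d)**2 = (65 - 226956) + (261 + (-2 + 9)*(-1))**2 = -226891 + (261 + 7*(-1))**2 = -226891 + (261 - 7)**2 = -226891 + 254**2 = -226891 + 64516 = -162375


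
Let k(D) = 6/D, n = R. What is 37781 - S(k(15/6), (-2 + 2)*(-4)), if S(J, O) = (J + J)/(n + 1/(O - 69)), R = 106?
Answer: 1381460609/36565 ≈ 37781.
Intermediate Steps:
n = 106
S(J, O) = 2*J/(106 + 1/(-69 + O)) (S(J, O) = (J + J)/(106 + 1/(O - 69)) = (2*J)/(106 + 1/(-69 + O)) = 2*J/(106 + 1/(-69 + O)))
37781 - S(k(15/6), (-2 + 2)*(-4)) = 37781 - 2*6/((15/6))*(-69 + (-2 + 2)*(-4))/(-7313 + 106*((-2 + 2)*(-4))) = 37781 - 2*6/((15*(1/6)))*(-69 + 0*(-4))/(-7313 + 106*(0*(-4))) = 37781 - 2*6/(5/2)*(-69 + 0)/(-7313 + 106*0) = 37781 - 2*6*(2/5)*(-69)/(-7313 + 0) = 37781 - 2*12*(-69)/(5*(-7313)) = 37781 - 2*12*(-1)*(-69)/(5*7313) = 37781 - 1*1656/36565 = 37781 - 1656/36565 = 1381460609/36565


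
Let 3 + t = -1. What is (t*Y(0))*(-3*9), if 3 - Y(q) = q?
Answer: 324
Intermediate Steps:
t = -4 (t = -3 - 1 = -4)
Y(q) = 3 - q
(t*Y(0))*(-3*9) = (-4*(3 - 1*0))*(-3*9) = -4*(3 + 0)*(-27) = -4*3*(-27) = -12*(-27) = 324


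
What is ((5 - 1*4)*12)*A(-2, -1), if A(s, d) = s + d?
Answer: -36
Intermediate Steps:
A(s, d) = d + s
((5 - 1*4)*12)*A(-2, -1) = ((5 - 1*4)*12)*(-1 - 2) = ((5 - 4)*12)*(-3) = (1*12)*(-3) = 12*(-3) = -36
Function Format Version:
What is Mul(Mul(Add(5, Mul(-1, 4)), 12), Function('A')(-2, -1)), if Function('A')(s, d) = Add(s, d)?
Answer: -36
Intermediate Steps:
Function('A')(s, d) = Add(d, s)
Mul(Mul(Add(5, Mul(-1, 4)), 12), Function('A')(-2, -1)) = Mul(Mul(Add(5, Mul(-1, 4)), 12), Add(-1, -2)) = Mul(Mul(Add(5, -4), 12), -3) = Mul(Mul(1, 12), -3) = Mul(12, -3) = -36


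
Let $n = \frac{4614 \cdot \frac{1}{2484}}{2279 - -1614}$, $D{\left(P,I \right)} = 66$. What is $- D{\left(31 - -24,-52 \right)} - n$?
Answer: $- \frac{106373101}{1611702} \approx -66.0$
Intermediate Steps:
$n = \frac{769}{1611702}$ ($n = \frac{4614 \cdot \frac{1}{2484}}{2279 + 1614} = \frac{769}{414 \cdot 3893} = \frac{769}{414} \cdot \frac{1}{3893} = \frac{769}{1611702} \approx 0.00047714$)
$- D{\left(31 - -24,-52 \right)} - n = \left(-1\right) 66 - \frac{769}{1611702} = -66 - \frac{769}{1611702} = - \frac{106373101}{1611702}$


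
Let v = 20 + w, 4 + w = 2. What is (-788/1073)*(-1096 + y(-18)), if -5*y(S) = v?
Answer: 4332424/5365 ≈ 807.54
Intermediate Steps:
w = -2 (w = -4 + 2 = -2)
v = 18 (v = 20 - 2 = 18)
y(S) = -18/5 (y(S) = -1/5*18 = -18/5)
(-788/1073)*(-1096 + y(-18)) = (-788/1073)*(-1096 - 18/5) = -788*1/1073*(-5498/5) = -788/1073*(-5498/5) = 4332424/5365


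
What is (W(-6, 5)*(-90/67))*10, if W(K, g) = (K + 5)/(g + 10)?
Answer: 60/67 ≈ 0.89552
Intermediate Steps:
W(K, g) = (5 + K)/(10 + g)
(W(-6, 5)*(-90/67))*10 = (((5 - 6)/(10 + 5))*(-90/67))*10 = ((-1/15)*(-90*1/67))*10 = (((1/15)*(-1))*(-90/67))*10 = -1/15*(-90/67)*10 = (6/67)*10 = 60/67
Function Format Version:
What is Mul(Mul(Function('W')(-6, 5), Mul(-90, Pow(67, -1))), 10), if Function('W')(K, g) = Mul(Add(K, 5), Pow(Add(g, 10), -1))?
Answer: Rational(60, 67) ≈ 0.89552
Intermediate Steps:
Function('W')(K, g) = Mul(Pow(Add(10, g), -1), Add(5, K)) (Function('W')(K, g) = Mul(Add(5, K), Pow(Add(10, g), -1)) = Mul(Pow(Add(10, g), -1), Add(5, K)))
Mul(Mul(Function('W')(-6, 5), Mul(-90, Pow(67, -1))), 10) = Mul(Mul(Mul(Pow(Add(10, 5), -1), Add(5, -6)), Mul(-90, Pow(67, -1))), 10) = Mul(Mul(Mul(Pow(15, -1), -1), Mul(-90, Rational(1, 67))), 10) = Mul(Mul(Mul(Rational(1, 15), -1), Rational(-90, 67)), 10) = Mul(Mul(Rational(-1, 15), Rational(-90, 67)), 10) = Mul(Rational(6, 67), 10) = Rational(60, 67)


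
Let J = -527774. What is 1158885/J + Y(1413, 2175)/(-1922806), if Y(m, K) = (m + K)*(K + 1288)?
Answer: -337924298391/39031038994 ≈ -8.6578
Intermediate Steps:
Y(m, K) = (1288 + K)*(K + m) (Y(m, K) = (K + m)*(1288 + K) = (1288 + K)*(K + m))
1158885/J + Y(1413, 2175)/(-1922806) = 1158885/(-527774) + (2175**2 + 1288*2175 + 1288*1413 + 2175*1413)/(-1922806) = 1158885*(-1/527774) + (4730625 + 2801400 + 1819944 + 3073275)*(-1/1922806) = -89145/40598 + 12425244*(-1/1922806) = -89145/40598 - 6212622/961403 = -337924298391/39031038994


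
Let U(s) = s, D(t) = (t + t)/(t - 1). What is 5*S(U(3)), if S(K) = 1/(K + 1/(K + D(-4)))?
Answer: 115/74 ≈ 1.5541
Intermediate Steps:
D(t) = 2*t/(-1 + t) (D(t) = (2*t)/(-1 + t) = 2*t/(-1 + t))
S(K) = 1/(K + 1/(8/5 + K)) (S(K) = 1/(K + 1/(K + 2*(-4)/(-1 - 4))) = 1/(K + 1/(K + 2*(-4)/(-5))) = 1/(K + 1/(K + 2*(-4)*(-⅕))) = 1/(K + 1/(K + 8/5)) = 1/(K + 1/(8/5 + K)))
5*S(U(3)) = 5*((8 + 5*3)/(5 + 5*3² + 8*3)) = 5*((8 + 15)/(5 + 5*9 + 24)) = 5*(23/(5 + 45 + 24)) = 5*(23/74) = 115/74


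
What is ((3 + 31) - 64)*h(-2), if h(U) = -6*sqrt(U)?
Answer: 180*I*sqrt(2) ≈ 254.56*I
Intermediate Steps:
((3 + 31) - 64)*h(-2) = ((3 + 31) - 64)*(-6*I*sqrt(2)) = (34 - 64)*(-6*I*sqrt(2)) = -(-180)*I*sqrt(2) = 180*I*sqrt(2)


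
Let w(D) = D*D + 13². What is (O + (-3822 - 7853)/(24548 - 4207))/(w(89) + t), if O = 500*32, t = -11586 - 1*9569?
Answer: -65088865/53151033 ≈ -1.2246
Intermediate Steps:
w(D) = 169 + D² (w(D) = D² + 169 = 169 + D²)
t = -21155 (t = -11586 - 9569 = -21155)
O = 16000
(O + (-3822 - 7853)/(24548 - 4207))/(w(89) + t) = (16000 + (-3822 - 7853)/(24548 - 4207))/((169 + 89²) - 21155) = (16000 - 11675/20341)/((169 + 7921) - 21155) = (16000 - 11675*1/20341)/(8090 - 21155) = (16000 - 11675/20341)/(-13065) = (325444325/20341)*(-1/13065) = -65088865/53151033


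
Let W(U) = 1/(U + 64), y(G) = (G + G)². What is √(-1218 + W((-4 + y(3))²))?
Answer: I*√22528111/136 ≈ 34.9*I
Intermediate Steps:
y(G) = 4*G² (y(G) = (2*G)² = 4*G²)
W(U) = 1/(64 + U)
√(-1218 + W((-4 + y(3))²)) = √(-1218 + 1/(64 + (-4 + 4*3²)²)) = √(-1218 + 1/(64 + (-4 + 4*9)²)) = √(-1218 + 1/(64 + (-4 + 36)²)) = √(-1218 + 1/(64 + 32²)) = √(-1218 + 1/(64 + 1024)) = √(-1218 + 1/1088) = √(-1325183/1088) = I*√22528111/136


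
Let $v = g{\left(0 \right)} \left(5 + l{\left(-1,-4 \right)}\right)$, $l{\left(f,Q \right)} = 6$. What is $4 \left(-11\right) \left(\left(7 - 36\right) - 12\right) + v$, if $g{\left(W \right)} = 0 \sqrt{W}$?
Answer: $1804$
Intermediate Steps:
$g{\left(W \right)} = 0$
$v = 0$ ($v = 0 \left(5 + 6\right) = 0 \cdot 11 = 0$)
$4 \left(-11\right) \left(\left(7 - 36\right) - 12\right) + v = 4 \left(-11\right) \left(\left(7 - 36\right) - 12\right) + 0 = - 44 \left(-29 - 12\right) + 0 = \left(-44\right) \left(-41\right) + 0 = 1804 + 0 = 1804$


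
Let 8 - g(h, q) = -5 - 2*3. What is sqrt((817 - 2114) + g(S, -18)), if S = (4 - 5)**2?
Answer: 3*I*sqrt(142) ≈ 35.749*I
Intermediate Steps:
S = 1 (S = (-1)**2 = 1)
g(h, q) = 19 (g(h, q) = 8 - (-5 - 2*3) = 8 - (-5 - 6) = 8 - 1*(-11) = 8 + 11 = 19)
sqrt((817 - 2114) + g(S, -18)) = sqrt((817 - 2114) + 19) = sqrt(-1297 + 19) = sqrt(-1278) = 3*I*sqrt(142)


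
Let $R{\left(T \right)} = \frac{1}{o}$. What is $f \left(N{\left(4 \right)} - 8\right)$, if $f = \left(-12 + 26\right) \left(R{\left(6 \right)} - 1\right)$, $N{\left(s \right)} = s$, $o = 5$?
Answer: $\frac{224}{5} \approx 44.8$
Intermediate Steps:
$R{\left(T \right)} = \frac{1}{5}$
$f = - \frac{56}{5}$ ($f = \left(-12 + 26\right) \left(\frac{1}{5} - 1\right) = 14 \left(- \frac{4}{5}\right) = - \frac{56}{5} \approx -11.2$)
$f \left(N{\left(4 \right)} - 8\right) = - \frac{56 \left(4 - 8\right)}{5} = \left(- \frac{56}{5}\right) \left(-4\right) = \frac{224}{5}$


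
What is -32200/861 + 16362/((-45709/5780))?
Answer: -11842661680/5622207 ≈ -2106.4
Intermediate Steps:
-32200/861 + 16362/((-45709/5780)) = -32200*1/861 + 16362/((-45709*1/5780)) = -4600/123 + 16362/(-45709/5780) = -4600/123 + 16362*(-5780/45709) = -4600/123 - 94572360/45709 = -11842661680/5622207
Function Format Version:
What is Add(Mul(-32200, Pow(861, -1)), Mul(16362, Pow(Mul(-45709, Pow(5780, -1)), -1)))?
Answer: Rational(-11842661680, 5622207) ≈ -2106.4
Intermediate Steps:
Add(Mul(-32200, Pow(861, -1)), Mul(16362, Pow(Mul(-45709, Pow(5780, -1)), -1))) = Add(Mul(-32200, Rational(1, 861)), Mul(16362, Pow(Mul(-45709, Rational(1, 5780)), -1))) = Add(Rational(-4600, 123), Mul(16362, Pow(Rational(-45709, 5780), -1))) = Add(Rational(-4600, 123), Mul(16362, Rational(-5780, 45709))) = Add(Rational(-4600, 123), Rational(-94572360, 45709)) = Rational(-11842661680, 5622207)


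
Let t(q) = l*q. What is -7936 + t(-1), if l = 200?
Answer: -8136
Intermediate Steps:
t(q) = 200*q
-7936 + t(-1) = -7936 + 200*(-1) = -7936 - 200 = -8136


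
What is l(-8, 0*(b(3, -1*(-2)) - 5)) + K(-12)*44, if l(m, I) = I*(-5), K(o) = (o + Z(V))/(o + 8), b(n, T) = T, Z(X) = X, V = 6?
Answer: 66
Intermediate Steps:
K(o) = (6 + o)/(8 + o) (K(o) = (o + 6)/(o + 8) = (6 + o)/(8 + o))
l(m, I) = -5*I
l(-8, 0*(b(3, -1*(-2)) - 5)) + K(-12)*44 = -0*(-1*(-2) - 5) + ((6 - 12)/(8 - 12))*44 = -0*(2 - 5) + (-6/(-4))*44 = -0*(-3) - 1/4*(-6)*44 = -5*0 + (3/2)*44 = 0 + 66 = 66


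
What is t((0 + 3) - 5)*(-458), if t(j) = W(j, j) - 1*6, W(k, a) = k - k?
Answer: 2748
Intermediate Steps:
W(k, a) = 0
t(j) = -6 (t(j) = 0 - 1*6 = 0 - 6 = -6)
t((0 + 3) - 5)*(-458) = -6*(-458) = 2748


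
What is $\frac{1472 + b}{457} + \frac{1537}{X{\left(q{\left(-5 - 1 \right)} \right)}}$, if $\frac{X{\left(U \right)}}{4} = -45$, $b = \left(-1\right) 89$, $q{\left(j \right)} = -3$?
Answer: $- \frac{453469}{82260} \approx -5.5126$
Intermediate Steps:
$b = -89$
$X{\left(U \right)} = -180$ ($X{\left(U \right)} = 4 \left(-45\right) = -180$)
$\frac{1472 + b}{457} + \frac{1537}{X{\left(q{\left(-5 - 1 \right)} \right)}} = \frac{1472 - 89}{457} + \frac{1537}{-180} = 1383 \cdot \frac{1}{457} + 1537 \left(- \frac{1}{180}\right) = \frac{1383}{457} - \frac{1537}{180} = - \frac{453469}{82260}$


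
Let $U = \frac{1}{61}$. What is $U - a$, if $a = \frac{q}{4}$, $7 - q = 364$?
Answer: $\frac{21781}{244} \approx 89.266$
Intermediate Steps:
$q = -357$ ($q = 7 - 364 = -357$)
$U = \frac{1}{61} \approx 0.016393$
$a = - \frac{357}{4} \approx -89.25$
$U - a = \frac{1}{61} - - \frac{357}{4} = \frac{1}{61} + \frac{357}{4} = \frac{21781}{244}$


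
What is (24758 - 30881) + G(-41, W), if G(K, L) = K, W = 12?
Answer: -6164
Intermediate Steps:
(24758 - 30881) + G(-41, W) = (24758 - 30881) - 41 = -6123 - 41 = -6164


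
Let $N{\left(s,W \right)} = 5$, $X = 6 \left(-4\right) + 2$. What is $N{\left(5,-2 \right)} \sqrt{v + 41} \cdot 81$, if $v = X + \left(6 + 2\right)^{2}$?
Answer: $405 \sqrt{83} \approx 3689.7$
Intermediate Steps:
$X = -22$ ($X = -24 + 2 = -22$)
$v = 42$ ($v = -22 + \left(6 + 2\right)^{2} = -22 + 8^{2} = -22 + 64 = 42$)
$N{\left(5,-2 \right)} \sqrt{v + 41} \cdot 81 = 5 \sqrt{42 + 41} \cdot 81 = 5 \sqrt{83} \cdot 81 = 405 \sqrt{83}$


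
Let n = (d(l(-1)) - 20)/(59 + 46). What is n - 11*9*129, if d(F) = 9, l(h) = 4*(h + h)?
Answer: -1340966/105 ≈ -12771.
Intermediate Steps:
l(h) = 8*h (l(h) = 4*(2*h) = 8*h)
n = -11/105 (n = (9 - 20)/(59 + 46) = -11/105 ≈ -0.10476)
n - 11*9*129 = -11/105 - 11*9*129 = -11/105 - 99*129 = -11/105 - 12771 = -1340966/105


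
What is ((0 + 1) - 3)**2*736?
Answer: 2944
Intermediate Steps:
((0 + 1) - 3)**2*736 = (1 - 3)**2*736 = (-2)**2*736 = 4*736 = 2944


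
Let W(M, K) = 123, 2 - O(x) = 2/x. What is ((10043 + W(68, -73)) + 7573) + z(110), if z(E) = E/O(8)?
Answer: 124613/7 ≈ 17802.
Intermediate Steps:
O(x) = 2 - 2/x
z(E) = 4*E/7 (z(E) = E/(2 - 2/8) = E/(2 - 2*⅛) = E/(2 - ¼) = E/(7/4) = E*(4/7) = 4*E/7)
((10043 + W(68, -73)) + 7573) + z(110) = ((10043 + 123) + 7573) + (4/7)*110 = (10166 + 7573) + 440/7 = 17739 + 440/7 = 124613/7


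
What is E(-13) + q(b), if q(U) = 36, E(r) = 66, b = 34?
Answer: 102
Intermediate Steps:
E(-13) + q(b) = 66 + 36 = 102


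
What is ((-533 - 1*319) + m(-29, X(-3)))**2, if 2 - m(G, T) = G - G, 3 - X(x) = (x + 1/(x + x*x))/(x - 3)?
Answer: 722500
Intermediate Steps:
X(x) = 3 - (x + 1/(x + x**2))/(-3 + x) (X(x) = 3 - (x + 1/(x + x*x))/(x - 3) = 3 - (x + 1/(x + x**2))/(-3 + x))
m(G, T) = 2 (m(G, T) = 2 - (G - G) = 2 - 1*0 = 2 + 0 = 2)
((-533 - 1*319) + m(-29, X(-3)))**2 = ((-533 - 1*319) + 2)**2 = ((-533 - 319) + 2)**2 = (-852 + 2)**2 = (-850)**2 = 722500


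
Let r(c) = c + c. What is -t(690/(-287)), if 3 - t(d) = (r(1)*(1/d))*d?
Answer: -1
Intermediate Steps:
r(c) = 2*c
t(d) = 1 (t(d) = 3 - (2*1)*(1/d)*d = 3 - 2/d*d = 3 - 1*2 = 3 - 2 = 1)
-t(690/(-287)) = -1*1 = -1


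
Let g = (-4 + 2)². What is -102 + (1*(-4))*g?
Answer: -118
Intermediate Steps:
g = 4 (g = (-2)² = 4)
-102 + (1*(-4))*g = -102 + (1*(-4))*4 = -102 - 4*4 = -102 - 16 = -118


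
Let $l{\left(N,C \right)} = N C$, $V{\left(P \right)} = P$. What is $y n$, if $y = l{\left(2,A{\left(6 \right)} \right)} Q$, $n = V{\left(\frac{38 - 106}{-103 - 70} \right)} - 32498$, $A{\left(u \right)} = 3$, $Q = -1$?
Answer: $\frac{33732516}{173} \approx 1.9499 \cdot 10^{5}$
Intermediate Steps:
$l{\left(N,C \right)} = C N$
$n = - \frac{5622086}{173}$ ($n = \frac{38 - 106}{-103 - 70} - 32498 = - \frac{68}{-173} - 32498 = \left(-68\right) \left(- \frac{1}{173}\right) - 32498 = \frac{68}{173} - 32498 = - \frac{5622086}{173} \approx -32498.0$)
$y = -6$ ($y = 3 \cdot 2 \left(-1\right) = 6 \left(-1\right) = -6$)
$y n = \left(-6\right) \left(- \frac{5622086}{173}\right) = \frac{33732516}{173}$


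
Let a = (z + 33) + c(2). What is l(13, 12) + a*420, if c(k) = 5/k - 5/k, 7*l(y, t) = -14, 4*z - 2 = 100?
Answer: 24568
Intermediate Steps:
z = 51/2 (z = 1/2 + (1/4)*100 = 1/2 + 25 = 51/2 ≈ 25.500)
l(y, t) = -2 (l(y, t) = (1/7)*(-14) = -2)
c(k) = 0
a = 117/2 (a = (51/2 + 33) + 0 = 117/2 + 0 = 117/2 ≈ 58.500)
l(13, 12) + a*420 = -2 + (117/2)*420 = -2 + 24570 = 24568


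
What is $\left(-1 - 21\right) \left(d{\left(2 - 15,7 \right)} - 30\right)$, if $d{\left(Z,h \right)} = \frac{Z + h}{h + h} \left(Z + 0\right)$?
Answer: $\frac{3762}{7} \approx 537.43$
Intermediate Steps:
$d{\left(Z,h \right)} = \frac{Z \left(Z + h\right)}{2 h}$ ($d{\left(Z,h \right)} = \frac{Z + h}{2 h} Z = \frac{Z \left(Z + h\right)}{2 h}$)
$\left(-1 - 21\right) \left(d{\left(2 - 15,7 \right)} - 30\right) = \left(-1 - 21\right) \left(\frac{\left(2 - 15\right) \left(\left(2 - 15\right) + 7\right)}{2 \cdot 7} - 30\right) = \left(-1 - 21\right) \left(\frac{1}{2} \left(2 - 15\right) \frac{1}{7} \left(\left(2 - 15\right) + 7\right) - 30\right) = - 22 \left(\frac{1}{2} \left(-13\right) \frac{1}{7} \left(-13 + 7\right) - 30\right) = - 22 \left(\frac{1}{2} \left(-13\right) \frac{1}{7} \left(-6\right) - 30\right) = - 22 \left(\frac{39}{7} - 30\right) = \left(-22\right) \left(- \frac{171}{7}\right) = \frac{3762}{7}$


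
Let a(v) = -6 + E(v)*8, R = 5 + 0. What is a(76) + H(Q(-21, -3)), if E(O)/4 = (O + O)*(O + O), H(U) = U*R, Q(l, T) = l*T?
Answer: 739637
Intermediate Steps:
Q(l, T) = T*l
R = 5
H(U) = 5*U (H(U) = U*5 = 5*U)
E(O) = 16*O² (E(O) = 4*((O + O)*(O + O)) = 4*((2*O)*(2*O)) = 4*(4*O²) = 16*O²)
a(v) = -6 + 128*v² (a(v) = -6 + (16*v²)*8 = -6 + 128*v²)
a(76) + H(Q(-21, -3)) = (-6 + 128*76²) + 5*(-3*(-21)) = (-6 + 128*5776) + 5*63 = (-6 + 739328) + 315 = 739322 + 315 = 739637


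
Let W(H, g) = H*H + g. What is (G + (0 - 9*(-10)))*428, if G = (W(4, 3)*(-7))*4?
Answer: -189176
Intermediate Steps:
W(H, g) = g + H² (W(H, g) = H² + g = g + H²)
G = -532 (G = ((3 + 4²)*(-7))*4 = ((3 + 16)*(-7))*4 = (19*(-7))*4 = -133*4 = -532)
(G + (0 - 9*(-10)))*428 = (-532 + (0 - 9*(-10)))*428 = (-532 + (0 + 90))*428 = (-532 + 90)*428 = -442*428 = -189176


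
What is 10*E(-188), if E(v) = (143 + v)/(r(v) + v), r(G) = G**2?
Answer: -225/17578 ≈ -0.012800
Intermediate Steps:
E(v) = (143 + v)/(v + v**2) (E(v) = (143 + v)/(v**2 + v) = (143 + v)/(v + v**2))
10*E(-188) = 10*((143 - 188)/((-188)*(1 - 188))) = 10*(-1/188*(-45)/(-187)) = 10*(-1/188*(-1/187)*(-45)) = 10*(-45/35156) = -225/17578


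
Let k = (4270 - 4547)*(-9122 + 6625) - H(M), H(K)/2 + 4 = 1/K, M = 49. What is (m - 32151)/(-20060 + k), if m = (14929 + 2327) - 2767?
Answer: -865438/32909231 ≈ -0.026298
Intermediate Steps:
m = 14489 (m = 17256 - 2767 = 14489)
H(K) = -8 + 2/K
k = 33892171/49 (k = (4270 - 4547)*(-9122 + 6625) - (-8 + 2/49) = -277*(-2497) - (-8 + 2*(1/49)) = 691669 - (-8 + 2/49) = 691669 - 1*(-390/49) = 691669 + 390/49 = 33892171/49 ≈ 6.9168e+5)
(m - 32151)/(-20060 + k) = (14489 - 32151)/(-20060 + 33892171/49) = -17662/32909231/49 = -17662*49/32909231 = -865438/32909231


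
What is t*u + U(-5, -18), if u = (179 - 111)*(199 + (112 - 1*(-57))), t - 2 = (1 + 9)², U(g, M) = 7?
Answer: 2552455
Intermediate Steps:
t = 102 (t = 2 + (1 + 9)² = 2 + 10² = 2 + 100 = 102)
u = 25024 (u = 68*(199 + (112 + 57)) = 68*(199 + 169) = 68*368 = 25024)
t*u + U(-5, -18) = 102*25024 + 7 = 2552448 + 7 = 2552455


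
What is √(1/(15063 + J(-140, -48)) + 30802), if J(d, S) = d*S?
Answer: √14615520961161/21783 ≈ 175.50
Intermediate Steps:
J(d, S) = S*d
√(1/(15063 + J(-140, -48)) + 30802) = √(1/(15063 - 48*(-140)) + 30802) = √(1/(15063 + 6720) + 30802) = √(1/21783 + 30802) = √(670959967/21783) = √14615520961161/21783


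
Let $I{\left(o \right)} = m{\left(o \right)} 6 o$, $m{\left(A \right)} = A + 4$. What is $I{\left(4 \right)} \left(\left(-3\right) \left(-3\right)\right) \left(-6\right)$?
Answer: $-10368$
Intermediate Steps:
$m{\left(A \right)} = 4 + A$
$I{\left(o \right)} = o \left(24 + 6 o\right)$ ($I{\left(o \right)} = \left(4 + o\right) 6 o = \left(24 + 6 o\right) o = o \left(24 + 6 o\right)$)
$I{\left(4 \right)} \left(\left(-3\right) \left(-3\right)\right) \left(-6\right) = 6 \cdot 4 \left(4 + 4\right) \left(\left(-3\right) \left(-3\right)\right) \left(-6\right) = 6 \cdot 4 \cdot 8 \cdot 9 \left(-6\right) = 192 \cdot 9 \left(-6\right) = 1728 \left(-6\right) = -10368$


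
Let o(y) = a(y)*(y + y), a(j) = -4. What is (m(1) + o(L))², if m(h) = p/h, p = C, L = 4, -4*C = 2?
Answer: 4225/4 ≈ 1056.3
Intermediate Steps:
C = -½ (C = -¼*2 = -½ ≈ -0.50000)
p = -½ ≈ -0.50000
o(y) = -8*y (o(y) = -4*(y + y) = -8*y)
m(h) = -1/(2*h)
(m(1) + o(L))² = (-½/1 - 8*4)² = (-½*1 - 32)² = (-½ - 32)² = (-65/2)² = 4225/4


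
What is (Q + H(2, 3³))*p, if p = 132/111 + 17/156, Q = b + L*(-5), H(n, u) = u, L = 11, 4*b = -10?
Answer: -457073/11544 ≈ -39.594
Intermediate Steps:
b = -5/2 (b = (¼)*(-10) = -5/2 ≈ -2.5000)
Q = -115/2 (Q = -5/2 + 11*(-5) = -5/2 - 55 = -115/2 ≈ -57.500)
p = 7493/5772 (p = 132*(1/111) + 17*(1/156) = 44/37 + 17/156 = 7493/5772 ≈ 1.2982)
(Q + H(2, 3³))*p = (-115/2 + 3³)*(7493/5772) = (-115/2 + 27)*(7493/5772) = -61/2*7493/5772 = -457073/11544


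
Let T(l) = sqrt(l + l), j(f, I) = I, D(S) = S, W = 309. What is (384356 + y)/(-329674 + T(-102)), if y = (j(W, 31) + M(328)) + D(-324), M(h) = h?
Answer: -63361859267/54342473240 - 384391*I*sqrt(51)/54342473240 ≈ -1.166 - 5.0515e-5*I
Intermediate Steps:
T(l) = sqrt(2)*sqrt(l) (T(l) = sqrt(2*l) = sqrt(2)*sqrt(l))
y = 35 (y = (31 + 328) - 324 = 359 - 324 = 35)
(384356 + y)/(-329674 + T(-102)) = (384356 + 35)/(-329674 + sqrt(2)*sqrt(-102)) = 384391/(-329674 + sqrt(2)*(I*sqrt(102))) = 384391/(-329674 + 2*I*sqrt(51))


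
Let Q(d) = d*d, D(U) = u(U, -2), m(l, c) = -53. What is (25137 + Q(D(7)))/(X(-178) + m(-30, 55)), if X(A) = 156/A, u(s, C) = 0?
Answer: -319599/685 ≈ -466.57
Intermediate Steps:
D(U) = 0
Q(d) = d**2
(25137 + Q(D(7)))/(X(-178) + m(-30, 55)) = (25137 + 0**2)/(156/(-178) - 53) = (25137 + 0)/(156*(-1/178) - 53) = 25137/(-78/89 - 53) = 25137/(-4795/89) = 25137*(-89/4795) = -319599/685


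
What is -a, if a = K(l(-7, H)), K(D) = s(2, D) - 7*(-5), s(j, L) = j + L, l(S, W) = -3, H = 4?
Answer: -34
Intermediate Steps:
s(j, L) = L + j
K(D) = 37 + D (K(D) = (D + 2) - 7*(-5) = (2 + D) + 35 = 37 + D)
a = 34 (a = 37 - 3 = 34)
-a = -1*34 = -34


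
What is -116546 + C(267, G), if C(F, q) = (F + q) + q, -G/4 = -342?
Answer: -113543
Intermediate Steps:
G = 1368 (G = -4*(-342) = 1368)
C(F, q) = F + 2*q
-116546 + C(267, G) = -116546 + (267 + 2*1368) = -116546 + (267 + 2736) = -116546 + 3003 = -113543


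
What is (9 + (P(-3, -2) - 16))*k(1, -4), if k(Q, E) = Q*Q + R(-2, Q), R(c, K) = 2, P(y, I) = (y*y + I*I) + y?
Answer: 9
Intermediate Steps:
P(y, I) = y + I² + y² (P(y, I) = (y² + I²) + y = (I² + y²) + y = y + I² + y²)
k(Q, E) = 2 + Q² (k(Q, E) = Q*Q + 2 = Q² + 2 = 2 + Q²)
(9 + (P(-3, -2) - 16))*k(1, -4) = (9 + ((-3 + (-2)² + (-3)²) - 16))*(2 + 1²) = (9 + ((-3 + 4 + 9) - 16))*(2 + 1) = (9 + (10 - 16))*3 = (9 - 6)*3 = 3*3 = 9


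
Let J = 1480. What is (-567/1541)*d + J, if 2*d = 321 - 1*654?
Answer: 4750171/3082 ≈ 1541.3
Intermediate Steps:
d = -333/2 (d = (321 - 1*654)/2 = (321 - 654)/2 = (1/2)*(-333) = -333/2 ≈ -166.50)
(-567/1541)*d + J = -567/1541*(-333/2) + 1480 = 188811/3082 + 1480 = 4750171/3082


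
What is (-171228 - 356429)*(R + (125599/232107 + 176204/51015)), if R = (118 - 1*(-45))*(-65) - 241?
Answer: 22559289979494066773/3946979535 ≈ 5.7156e+9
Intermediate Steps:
R = -10836 (R = (118 + 45)*(-65) - 241 = 163*(-65) - 241 = -10595 - 241 = -10836)
(-171228 - 356429)*(R + (125599/232107 + 176204/51015)) = (-171228 - 356429)*(-10836 + (125599/232107 + 176204/51015)) = -527657*(-10836 + (125599*(1/232107) + 176204*(1/51015))) = -527657*(-10836 + (125599/232107 + 176204/51015)) = -527657*(-10836 + 15768538271/3946979535) = -527657*(-42753701702989/3946979535) = 22559289979494066773/3946979535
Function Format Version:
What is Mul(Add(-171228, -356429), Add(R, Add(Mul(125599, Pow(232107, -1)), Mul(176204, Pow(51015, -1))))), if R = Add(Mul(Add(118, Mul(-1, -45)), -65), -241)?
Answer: Rational(22559289979494066773, 3946979535) ≈ 5.7156e+9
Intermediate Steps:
R = -10836 (R = Add(Mul(Add(118, 45), -65), -241) = Add(Mul(163, -65), -241) = Add(-10595, -241) = -10836)
Mul(Add(-171228, -356429), Add(R, Add(Mul(125599, Pow(232107, -1)), Mul(176204, Pow(51015, -1))))) = Mul(Add(-171228, -356429), Add(-10836, Add(Mul(125599, Pow(232107, -1)), Mul(176204, Pow(51015, -1))))) = Mul(-527657, Add(-10836, Add(Mul(125599, Rational(1, 232107)), Mul(176204, Rational(1, 51015))))) = Mul(-527657, Add(-10836, Add(Rational(125599, 232107), Rational(176204, 51015)))) = Mul(-527657, Add(-10836, Rational(15768538271, 3946979535))) = Mul(-527657, Rational(-42753701702989, 3946979535)) = Rational(22559289979494066773, 3946979535)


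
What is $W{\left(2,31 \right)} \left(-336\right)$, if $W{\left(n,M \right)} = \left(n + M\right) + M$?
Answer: $-21504$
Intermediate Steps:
$W{\left(n,M \right)} = n + 2 M$ ($W{\left(n,M \right)} = \left(M + n\right) + M = n + 2 M$)
$W{\left(2,31 \right)} \left(-336\right) = \left(2 + 2 \cdot 31\right) \left(-336\right) = \left(2 + 62\right) \left(-336\right) = 64 \left(-336\right) = -21504$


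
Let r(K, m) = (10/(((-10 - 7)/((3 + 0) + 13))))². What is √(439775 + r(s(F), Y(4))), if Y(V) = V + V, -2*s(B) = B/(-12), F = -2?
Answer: 5*√5084823/17 ≈ 663.22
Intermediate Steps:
s(B) = B/24 (s(B) = -B/(2*(-12)) = -B*(-1)/(2*12) = -(-1)*B/24 = B/24)
Y(V) = 2*V
r(K, m) = 25600/289 (r(K, m) = (10/((-17/(3 + 13))))² = (10/((-17/16)))² = (10/((-17*1/16)))² = (10/(-17/16))² = (10*(-16/17))² = (-160/17)² = 25600/289)
√(439775 + r(s(F), Y(4))) = √(439775 + 25600/289) = √(127120575/289) = 5*√5084823/17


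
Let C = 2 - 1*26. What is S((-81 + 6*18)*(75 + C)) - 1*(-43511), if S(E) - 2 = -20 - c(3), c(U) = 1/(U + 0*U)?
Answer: 130478/3 ≈ 43493.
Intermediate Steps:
c(U) = 1/U (c(U) = 1/(U + 0) = 1/U)
C = -24 (C = 2 - 26 = -24)
S(E) = -55/3 (S(E) = 2 + (-20 - 1/3) = 2 + (-20 - 1*⅓) = 2 + (-20 - ⅓) = 2 - 61/3 = -55/3)
S((-81 + 6*18)*(75 + C)) - 1*(-43511) = -55/3 - 1*(-43511) = -55/3 + 43511 = 130478/3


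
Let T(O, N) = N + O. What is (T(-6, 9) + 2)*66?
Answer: 330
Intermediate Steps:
(T(-6, 9) + 2)*66 = ((9 - 6) + 2)*66 = (3 + 2)*66 = 5*66 = 330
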